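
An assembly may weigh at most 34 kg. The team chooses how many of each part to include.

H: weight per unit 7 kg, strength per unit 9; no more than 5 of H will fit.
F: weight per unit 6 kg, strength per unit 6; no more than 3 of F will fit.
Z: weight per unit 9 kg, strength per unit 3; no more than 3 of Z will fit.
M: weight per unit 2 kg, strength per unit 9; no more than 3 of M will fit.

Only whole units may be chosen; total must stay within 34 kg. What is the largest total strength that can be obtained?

3×H, 1×F, and 3×M: weight 33 ≤ 34, strength 3·9 + 1·6 + 3·9 = 60.
4×H and 3×M: weight 34 ≤ 34, strength 4·9 + 3·9 = 63.
Best is 63.

63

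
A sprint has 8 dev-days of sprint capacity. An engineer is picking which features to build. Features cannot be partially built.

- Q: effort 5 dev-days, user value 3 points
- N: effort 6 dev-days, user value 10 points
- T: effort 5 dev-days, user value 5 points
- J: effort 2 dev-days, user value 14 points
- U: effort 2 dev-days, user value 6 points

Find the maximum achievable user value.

Allowing fractional choices, the relaxed optimum would be about 26.7, but features are indivisible.
T + J: effort 5 + 2 = 7 ≤ 8, user value 5 + 14 = 19.
N + J: effort 6 + 2 = 8 ≤ 8, user value 10 + 14 = 24.
J + U: effort 2 + 2 = 4 ≤ 8, user value 14 + 6 = 20.
Best is N and J with total user value 24.

24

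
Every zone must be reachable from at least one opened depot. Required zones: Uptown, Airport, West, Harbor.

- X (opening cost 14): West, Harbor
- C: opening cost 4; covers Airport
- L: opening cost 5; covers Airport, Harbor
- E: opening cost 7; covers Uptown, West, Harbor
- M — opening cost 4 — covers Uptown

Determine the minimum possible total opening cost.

This is an integer covering problem.
Choose C and E: together they cover Uptown, Airport, West, Harbor — every zone.
Total opening cost: 4 + 7 = 11.

11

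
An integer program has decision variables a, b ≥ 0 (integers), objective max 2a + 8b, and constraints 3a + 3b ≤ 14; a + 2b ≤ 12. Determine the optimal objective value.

32

Relaxing integrality, the LP optimum is 37.33 at (a,b) = (0, 4.67), which is not an integer point.
(a,b)=(0,4): 3·0+3·4=12≤14, 1·0+2·4=8≤12, objective 32.
(a,b)=(1,3): 3·1+3·3=12≤14, 1·1+2·3=7≤12, objective 26.
(a,b)=(0,3): 3·0+3·3=9≤14, 1·0+2·3=6≤12, objective 24.
Maximum is 32 at (a,b)=(0,4).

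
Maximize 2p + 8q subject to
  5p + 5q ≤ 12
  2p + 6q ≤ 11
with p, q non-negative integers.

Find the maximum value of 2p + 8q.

10

(p,q)=(1,1): 5·1+5·1=10≤12, 2·1+6·1=8≤11, objective 10.
(p,q)=(0,1): 5·0+5·1=5≤12, 2·0+6·1=6≤11, objective 8.
(p,q)=(2,0): 5·2+5·0=10≤12, 2·2+6·0=4≤11, objective 4.
(p,q)=(1,0): 5·1+5·0=5≤12, 2·1+6·0=2≤11, objective 2.
Maximum is 10 at (p,q)=(1,1).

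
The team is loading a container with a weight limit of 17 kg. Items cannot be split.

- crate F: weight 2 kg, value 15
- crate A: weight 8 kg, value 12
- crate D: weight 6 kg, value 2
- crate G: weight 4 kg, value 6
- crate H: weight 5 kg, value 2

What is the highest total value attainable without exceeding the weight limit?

33

Allowing fractional choices, the relaxed optimum would be about 34.2, but items are indivisible.
crate F + crate A + crate H: weight 2 + 8 + 5 = 15 ≤ 17, value 15 + 12 + 2 = 29.
crate F + crate A + crate D: weight 2 + 8 + 6 = 16 ≤ 17, value 15 + 12 + 2 = 29.
crate F + crate A + crate G: weight 2 + 8 + 4 = 14 ≤ 17, value 15 + 12 + 6 = 33.
Best is crate F, crate A, and crate G with total value 33.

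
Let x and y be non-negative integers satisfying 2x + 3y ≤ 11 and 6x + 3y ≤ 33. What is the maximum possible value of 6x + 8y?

(x,y)=(4,1): 2·4+3·1=11≤11, 6·4+3·1=27≤33, objective 32.
(x,y)=(5,0): 2·5+3·0=10≤11, 6·5+3·0=30≤33, objective 30.
The best lattice point is (4,1), giving 32.

32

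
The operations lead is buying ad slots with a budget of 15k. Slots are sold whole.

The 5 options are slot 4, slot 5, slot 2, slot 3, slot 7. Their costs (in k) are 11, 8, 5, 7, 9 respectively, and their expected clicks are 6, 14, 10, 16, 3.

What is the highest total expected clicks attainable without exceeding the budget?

Take slot 5 and slot 3: cost 8 + 7 = 15 ≤ 15, expected clicks 14 + 16 = 30.
No other feasible combination does better.

30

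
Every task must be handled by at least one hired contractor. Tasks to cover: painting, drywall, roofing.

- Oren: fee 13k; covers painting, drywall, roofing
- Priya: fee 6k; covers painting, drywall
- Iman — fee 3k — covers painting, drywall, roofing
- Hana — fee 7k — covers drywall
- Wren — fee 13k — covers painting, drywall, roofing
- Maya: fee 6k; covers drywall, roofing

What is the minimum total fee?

Iman alone covers painting, drywall, roofing — every task.
Total fee: 3.
No cover costs less than 3.

3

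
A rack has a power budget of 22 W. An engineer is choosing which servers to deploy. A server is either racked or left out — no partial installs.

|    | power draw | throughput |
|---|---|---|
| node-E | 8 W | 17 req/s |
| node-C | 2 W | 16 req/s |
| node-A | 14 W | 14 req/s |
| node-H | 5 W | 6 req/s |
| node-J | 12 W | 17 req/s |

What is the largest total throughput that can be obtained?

50

node-E + node-C + node-J: power draw 8 + 2 + 12 = 22 ≤ 22, throughput 17 + 16 + 17 = 50.
node-E + node-C + node-H: power draw 8 + 2 + 5 = 15 ≤ 22, throughput 17 + 16 + 6 = 39.
node-C + node-H + node-J: power draw 2 + 5 + 12 = 19 ≤ 22, throughput 16 + 6 + 17 = 39.
Best is node-E, node-C, and node-J with total throughput 50.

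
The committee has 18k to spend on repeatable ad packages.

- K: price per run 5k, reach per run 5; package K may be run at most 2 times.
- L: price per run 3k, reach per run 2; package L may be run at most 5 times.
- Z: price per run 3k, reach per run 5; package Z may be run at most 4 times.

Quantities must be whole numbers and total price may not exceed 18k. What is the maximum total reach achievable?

25

This is a bounded integer knapsack.
1×K and 4×Z: price 17 ≤ 18, reach 1·5 + 4·5 = 25.
2×L and 4×Z: price 18 ≤ 18, reach 2·2 + 4·5 = 24.
Best is 25.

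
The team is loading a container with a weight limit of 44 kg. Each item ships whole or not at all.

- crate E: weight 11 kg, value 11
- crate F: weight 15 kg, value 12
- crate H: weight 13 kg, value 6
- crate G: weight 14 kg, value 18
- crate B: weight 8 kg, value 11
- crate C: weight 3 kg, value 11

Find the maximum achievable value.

This is a 0-1 knapsack instance.
crate F + crate G + crate B + crate C: weight 15 + 14 + 8 + 3 = 40 ≤ 44, value 12 + 18 + 11 + 11 = 52.
crate E + crate F + crate G + crate C: weight 11 + 15 + 14 + 3 = 43 ≤ 44, value 11 + 12 + 18 + 11 = 52.
The maximum value is 52; one optimal choice is crate F, crate G, crate B, and crate C.

52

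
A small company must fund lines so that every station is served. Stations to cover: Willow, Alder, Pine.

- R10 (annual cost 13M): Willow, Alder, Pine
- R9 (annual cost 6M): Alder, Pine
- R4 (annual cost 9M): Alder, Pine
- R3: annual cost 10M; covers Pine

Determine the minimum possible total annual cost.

This is a weighted set-cover instance.
The greedy cost-per-new-station heuristic would pick R9 and R10 for 19, but a cheaper cover exists.
R10 alone covers Willow, Alder, Pine — every station.
Total annual cost: 13.
No cover costs less than 13.

13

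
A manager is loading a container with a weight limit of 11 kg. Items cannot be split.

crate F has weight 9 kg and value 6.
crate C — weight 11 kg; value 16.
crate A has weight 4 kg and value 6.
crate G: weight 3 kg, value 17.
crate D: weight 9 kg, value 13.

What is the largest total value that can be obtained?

23

crate G: weight 3 ≤ 11, value 17.
crate A + crate G: weight 4 + 3 = 7 ≤ 11, value 6 + 17 = 23.
crate C: weight 11 ≤ 11, value 16.
Best is crate A and crate G with total value 23.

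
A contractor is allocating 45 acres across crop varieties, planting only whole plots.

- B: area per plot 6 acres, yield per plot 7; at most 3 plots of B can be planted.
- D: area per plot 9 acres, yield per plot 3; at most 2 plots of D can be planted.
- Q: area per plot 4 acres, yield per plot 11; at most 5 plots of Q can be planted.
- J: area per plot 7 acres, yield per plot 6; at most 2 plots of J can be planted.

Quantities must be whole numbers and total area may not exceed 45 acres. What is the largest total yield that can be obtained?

Q has the best ratio (11/4); taking only Q gives at most 5×11 = 55 (stopped by the supply cap of 5).
Mixing does better — 3×B, 5×Q, and 1×J: area 45 ≤ 45, yield 3·7 + 5·11 + 1·6 = 82.

82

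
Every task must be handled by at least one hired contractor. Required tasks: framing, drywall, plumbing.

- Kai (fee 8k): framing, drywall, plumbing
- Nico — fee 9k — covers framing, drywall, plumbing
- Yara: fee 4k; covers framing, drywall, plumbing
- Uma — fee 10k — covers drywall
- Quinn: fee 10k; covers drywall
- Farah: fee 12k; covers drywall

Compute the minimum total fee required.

This is a weighted set-cover instance.
Yara alone covers framing, drywall, plumbing — every task.
Total fee: 4.
No cover costs less than 4.

4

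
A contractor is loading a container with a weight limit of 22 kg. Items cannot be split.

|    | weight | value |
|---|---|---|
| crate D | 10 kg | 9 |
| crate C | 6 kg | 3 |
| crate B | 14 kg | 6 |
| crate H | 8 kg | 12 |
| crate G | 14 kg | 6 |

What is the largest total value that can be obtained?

Allowing fractional choices, the relaxed optimum would be about 23.0, but items are indivisible.
crate B + crate H: weight 14 + 8 = 22 ≤ 22, value 6 + 12 = 18.
crate D + crate H: weight 10 + 8 = 18 ≤ 22, value 9 + 12 = 21.
Best is crate D and crate H with total value 21.

21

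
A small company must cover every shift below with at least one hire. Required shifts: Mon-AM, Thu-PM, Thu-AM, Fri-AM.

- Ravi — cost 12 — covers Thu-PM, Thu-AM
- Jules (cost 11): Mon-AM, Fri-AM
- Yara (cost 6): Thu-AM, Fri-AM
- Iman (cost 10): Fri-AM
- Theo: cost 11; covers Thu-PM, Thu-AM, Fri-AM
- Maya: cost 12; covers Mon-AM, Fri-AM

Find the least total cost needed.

22

This is a weighted set-cover instance.
The greedy cost-per-new-shift heuristic would pick Yara, Jules, and Theo for 28, but a cheaper cover exists.
Choose Jules and Theo: together they cover Mon-AM, Thu-PM, Thu-AM, Fri-AM — every shift.
Total cost: 11 + 11 = 22.
No cover costs less than 22.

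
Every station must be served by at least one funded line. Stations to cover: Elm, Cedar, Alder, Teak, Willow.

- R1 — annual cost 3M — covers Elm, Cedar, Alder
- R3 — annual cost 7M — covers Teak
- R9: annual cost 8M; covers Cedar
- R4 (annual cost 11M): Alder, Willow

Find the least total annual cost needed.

21

Choose R1, R3, and R4: together they cover Elm, Cedar, Alder, Teak, Willow — every station.
Total annual cost: 3 + 7 + 11 = 21.
No cover costs less than 21.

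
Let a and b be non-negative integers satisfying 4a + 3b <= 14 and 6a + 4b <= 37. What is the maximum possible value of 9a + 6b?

30

The continuous relaxation peaks at (3.5, 0) with value 31.50; rounding to a feasible lattice point costs some objective.
(a,b)=(2,2): 4·2+3·2=14≤14, 6·2+4·2=20≤37, objective 30.
(a,b)=(3,0): 4·3+3·0=12≤14, 6·3+4·0=18≤37, objective 27.
(a,b)=(1,3): 4·1+3·3=13≤14, 6·1+4·3=18≤37, objective 27.
Maximum is 30 at (a,b)=(2,2).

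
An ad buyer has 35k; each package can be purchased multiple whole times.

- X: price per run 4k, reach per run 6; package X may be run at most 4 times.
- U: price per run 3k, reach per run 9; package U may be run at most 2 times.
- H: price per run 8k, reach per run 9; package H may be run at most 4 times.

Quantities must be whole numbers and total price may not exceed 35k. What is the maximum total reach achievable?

54

1×X, 2×U, and 3×H: price 34 ≤ 35, reach 1·6 + 2·9 + 3·9 = 51.
3×X, 2×U, and 2×H: price 34 ≤ 35, reach 3·6 + 2·9 + 2·9 = 54.
Best is 54.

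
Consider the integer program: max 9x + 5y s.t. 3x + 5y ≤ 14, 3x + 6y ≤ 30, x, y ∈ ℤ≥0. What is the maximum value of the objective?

(x,y)=(4,0): 3·4+5·0=12≤14, 3·4+6·0=12≤30, objective 36.
(x,y)=(3,1): 3·3+5·1=14≤14, 3·3+6·1=15≤30, objective 32.
(x,y)=(3,0): 3·3+5·0=9≤14, 3·3+6·0=9≤30, objective 27.
Maximum is 36 at (x,y)=(4,0).

36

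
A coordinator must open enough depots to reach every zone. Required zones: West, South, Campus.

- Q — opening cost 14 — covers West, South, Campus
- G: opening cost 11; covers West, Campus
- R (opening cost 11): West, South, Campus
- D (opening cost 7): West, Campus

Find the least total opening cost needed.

11

This is a weighted set-cover instance.
The greedy cost-per-new-zone heuristic would pick D and R for 18, but a cheaper cover exists.
R alone covers West, South, Campus — every zone.
Total opening cost: 11.
No cover costs less than 11.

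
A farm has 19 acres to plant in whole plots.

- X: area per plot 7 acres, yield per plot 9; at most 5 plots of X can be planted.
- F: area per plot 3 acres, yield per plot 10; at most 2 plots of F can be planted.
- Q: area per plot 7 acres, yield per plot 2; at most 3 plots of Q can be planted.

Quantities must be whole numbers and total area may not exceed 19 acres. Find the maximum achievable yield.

1×X and 2×F: area 13 ≤ 19, yield 1·9 + 2·10 = 29.
2×X and 1×F: area 17 ≤ 19, yield 2·9 + 1·10 = 28.
Best is 29.

29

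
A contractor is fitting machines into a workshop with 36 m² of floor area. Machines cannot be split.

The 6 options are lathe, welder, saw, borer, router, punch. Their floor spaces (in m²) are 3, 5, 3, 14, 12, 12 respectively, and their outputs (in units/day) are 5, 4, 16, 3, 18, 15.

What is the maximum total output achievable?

58

Take lathe, welder, saw, router, and punch: floor space 3 + 5 + 3 + 12 + 12 = 35 ≤ 36, output 5 + 4 + 16 + 18 + 15 = 58.
No other feasible combination does better.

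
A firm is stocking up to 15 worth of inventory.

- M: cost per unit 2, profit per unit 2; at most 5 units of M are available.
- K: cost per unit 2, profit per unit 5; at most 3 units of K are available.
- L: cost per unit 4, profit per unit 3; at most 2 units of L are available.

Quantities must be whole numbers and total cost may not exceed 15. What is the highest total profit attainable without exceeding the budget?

K has the best ratio (5/2); taking only K gives at most 3×5 = 15 (stopped by the supply cap of 3).
Mixing does better — 4×M and 3×K: cost 14 ≤ 15, profit 4·2 + 3·5 = 23.

23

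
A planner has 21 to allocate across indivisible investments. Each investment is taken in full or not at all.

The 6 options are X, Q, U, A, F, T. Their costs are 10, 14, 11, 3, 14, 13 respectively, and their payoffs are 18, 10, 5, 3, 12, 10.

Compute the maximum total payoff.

23

Take X and U: cost 10 + 11 = 21 ≤ 21, payoff 18 + 5 = 23.
No other feasible combination does better.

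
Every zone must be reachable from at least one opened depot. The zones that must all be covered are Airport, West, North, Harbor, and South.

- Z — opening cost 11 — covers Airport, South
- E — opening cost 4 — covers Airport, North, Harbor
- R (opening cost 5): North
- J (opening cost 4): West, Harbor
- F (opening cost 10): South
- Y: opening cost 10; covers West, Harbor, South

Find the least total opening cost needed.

The greedy cost-per-new-zone heuristic would pick E, J, and F for 18, but a cheaper cover exists.
Choose E and Y: together they cover Airport, West, North, Harbor, South — every zone.
Total opening cost: 4 + 10 = 14.
No cover costs less than 14.

14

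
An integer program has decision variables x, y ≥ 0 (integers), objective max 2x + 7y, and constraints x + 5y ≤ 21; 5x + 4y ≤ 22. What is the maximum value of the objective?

Relaxing integrality, the LP optimum is 30.14 at (x,y) = (1.24, 3.95), which is not an integer point.
(x,y)=(1,4): 1·1+5·4=21≤21, 5·1+4·4=21≤22, objective 30.
(x,y)=(0,4): 1·0+5·4=20≤21, 5·0+4·4=16≤22, objective 28.
(x,y)=(2,3): 1·2+5·3=17≤21, 5·2+4·3=22≤22, objective 25.
Maximum is 30 at (x,y)=(1,4).

30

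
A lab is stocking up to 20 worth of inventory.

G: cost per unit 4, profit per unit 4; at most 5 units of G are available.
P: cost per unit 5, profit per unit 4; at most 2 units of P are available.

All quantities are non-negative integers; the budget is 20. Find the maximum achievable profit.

20

This is a bounded integer knapsack.
2×G and 2×P: cost 18 ≤ 20, profit 2·4 + 2·4 = 16.
5×G: cost 20 ≤ 20, profit 5·4 = 20.
Best is 20.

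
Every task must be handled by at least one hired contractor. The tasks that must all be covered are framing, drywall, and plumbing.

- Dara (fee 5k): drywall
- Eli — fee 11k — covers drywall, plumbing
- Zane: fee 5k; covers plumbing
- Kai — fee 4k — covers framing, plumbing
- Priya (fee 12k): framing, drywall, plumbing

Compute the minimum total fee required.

This is an integer covering problem.
Choose Dara and Kai: together they cover framing, drywall, plumbing — every task.
Total fee: 5 + 4 = 9.
No cover costs less than 9.

9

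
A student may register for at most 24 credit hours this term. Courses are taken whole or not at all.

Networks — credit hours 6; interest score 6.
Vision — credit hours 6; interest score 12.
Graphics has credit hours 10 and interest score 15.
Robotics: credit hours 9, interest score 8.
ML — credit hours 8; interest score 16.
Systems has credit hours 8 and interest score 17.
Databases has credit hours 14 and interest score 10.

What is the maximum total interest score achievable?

45

This is an integer program with binary decision variables.
Vision + ML + Systems: credit hours 6 + 8 + 8 = 22 ≤ 24, interest score 12 + 16 + 17 = 45.
Vision + Graphics + Systems: credit hours 6 + 10 + 8 = 24 ≤ 24, interest score 12 + 15 + 17 = 44.
Best is Vision, ML, and Systems with total interest score 45.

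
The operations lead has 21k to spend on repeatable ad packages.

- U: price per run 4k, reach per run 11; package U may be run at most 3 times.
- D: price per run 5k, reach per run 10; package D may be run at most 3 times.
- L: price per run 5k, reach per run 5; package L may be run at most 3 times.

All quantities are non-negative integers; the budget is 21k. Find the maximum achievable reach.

43

2×U and 2×D: price 18 ≤ 21, reach 2·11 + 2·10 = 42.
3×U and 1×D: price 17 ≤ 21, reach 3·11 + 1·10 = 43.
Best is 43.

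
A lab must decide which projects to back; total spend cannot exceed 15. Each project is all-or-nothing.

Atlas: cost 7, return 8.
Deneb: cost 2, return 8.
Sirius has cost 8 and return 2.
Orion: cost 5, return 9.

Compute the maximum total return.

25

Allowing fractional choices, the relaxed optimum would be about 25.2, but projects are indivisible.
Deneb + Orion: cost 2 + 5 = 7 ≤ 15, return 8 + 9 = 17.
Atlas + Deneb + Orion: cost 7 + 2 + 5 = 14 ≤ 15, return 8 + 8 + 9 = 25.
Deneb + Sirius + Orion: cost 2 + 8 + 5 = 15 ≤ 15, return 8 + 2 + 9 = 19.
Best is Atlas, Deneb, and Orion with total return 25.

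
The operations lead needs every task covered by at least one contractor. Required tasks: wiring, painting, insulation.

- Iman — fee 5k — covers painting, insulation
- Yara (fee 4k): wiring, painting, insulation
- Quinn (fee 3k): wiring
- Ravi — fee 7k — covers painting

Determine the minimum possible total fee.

4

This is a weighted set-cover instance.
Yara alone covers wiring, painting, insulation — every task.
Total fee: 4.
No cover costs less than 4.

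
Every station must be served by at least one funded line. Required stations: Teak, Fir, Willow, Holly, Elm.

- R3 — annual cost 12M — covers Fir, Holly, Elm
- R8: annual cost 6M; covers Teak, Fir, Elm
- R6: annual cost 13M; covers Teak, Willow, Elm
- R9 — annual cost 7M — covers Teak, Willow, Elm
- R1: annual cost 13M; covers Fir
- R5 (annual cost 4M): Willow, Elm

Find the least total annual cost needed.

Choose R3 and R9: together they cover Teak, Fir, Willow, Holly, Elm — every station.
Total annual cost: 12 + 7 = 19.

19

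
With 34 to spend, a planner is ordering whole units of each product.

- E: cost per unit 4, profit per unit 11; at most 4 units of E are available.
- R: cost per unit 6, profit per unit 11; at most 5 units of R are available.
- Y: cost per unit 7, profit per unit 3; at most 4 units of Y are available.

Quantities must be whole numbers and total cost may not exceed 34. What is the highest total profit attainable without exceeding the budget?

77

E has the best ratio (11/4); taking only E gives at most 4×11 = 44 (stopped by the supply cap of 4).
Mixing does better — 4×E and 3×R: cost 34 ≤ 34, profit 4·11 + 3·11 = 77.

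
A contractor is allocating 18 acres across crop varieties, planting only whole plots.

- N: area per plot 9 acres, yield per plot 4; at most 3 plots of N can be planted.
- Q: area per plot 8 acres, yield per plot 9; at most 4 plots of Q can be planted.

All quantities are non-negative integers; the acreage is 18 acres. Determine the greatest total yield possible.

18

2×Q: area 16 ≤ 18, yield 2·9 = 18.
1×N and 1×Q: area 17 ≤ 18, yield 1·4 + 1·9 = 13.
Best is 18.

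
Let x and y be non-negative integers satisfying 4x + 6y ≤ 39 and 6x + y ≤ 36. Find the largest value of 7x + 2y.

The continuous relaxation peaks at (5.53, 2.81) with value 44.34; rounding to a feasible lattice point costs some objective.
(x,y)=(6,0): 4·6+6·0=24≤39, 6·6+1·0=36≤36, objective 42.
(x,y)=(5,3): 4·5+6·3=38≤39, 6·5+1·3=33≤36, objective 41.
(x,y)=(5,2): 4·5+6·2=32≤39, 6·5+1·2=32≤36, objective 39.
(x,y)=(5,1): 4·5+6·1=26≤39, 6·5+1·1=31≤36, objective 37.
The best lattice point is (6,0), giving 42.

42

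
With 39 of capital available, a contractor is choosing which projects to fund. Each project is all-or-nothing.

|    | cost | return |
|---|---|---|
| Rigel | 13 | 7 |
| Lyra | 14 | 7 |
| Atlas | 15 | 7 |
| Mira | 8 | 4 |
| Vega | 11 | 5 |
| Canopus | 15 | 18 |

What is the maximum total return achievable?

This is a 0-1 knapsack instance.
Take Rigel, Vega, and Canopus: cost 13 + 11 + 15 = 39 ≤ 39, return 7 + 5 + 18 = 30.
No other feasible combination does better.

30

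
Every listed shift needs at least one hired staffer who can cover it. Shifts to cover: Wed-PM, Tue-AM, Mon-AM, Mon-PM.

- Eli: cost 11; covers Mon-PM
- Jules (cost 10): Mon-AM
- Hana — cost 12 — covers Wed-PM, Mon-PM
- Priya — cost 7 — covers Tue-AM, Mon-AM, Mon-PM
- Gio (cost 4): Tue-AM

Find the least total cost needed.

This is an integer covering problem.
Choose Hana and Priya: together they cover Wed-PM, Tue-AM, Mon-AM, Mon-PM — every shift.
Total cost: 12 + 7 = 19.
No cover costs less than 19.

19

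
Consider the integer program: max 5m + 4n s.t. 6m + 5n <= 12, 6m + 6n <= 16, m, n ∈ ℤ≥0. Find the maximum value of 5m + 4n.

10

(m,n)=(2,0): 6·2+5·0=12≤12, 6·2+6·0=12≤16, objective 10.
(m,n)=(1,1): 6·1+5·1=11≤12, 6·1+6·1=12≤16, objective 9.
(m,n)=(1,0): 6·1+5·0=6≤12, 6·1+6·0=6≤16, objective 5.
Maximum is 10 at (m,n)=(2,0).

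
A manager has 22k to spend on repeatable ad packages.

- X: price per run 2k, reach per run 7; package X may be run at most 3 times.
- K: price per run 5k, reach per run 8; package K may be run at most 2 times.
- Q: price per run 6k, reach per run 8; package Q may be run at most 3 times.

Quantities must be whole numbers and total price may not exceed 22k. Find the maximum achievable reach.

2×X and 3×Q: price 22 ≤ 22, reach 2·7 + 3·8 = 38.
3×X, 2×K, and 1×Q: price 22 ≤ 22, reach 3·7 + 2·8 + 1·8 = 45.
Best is 45.

45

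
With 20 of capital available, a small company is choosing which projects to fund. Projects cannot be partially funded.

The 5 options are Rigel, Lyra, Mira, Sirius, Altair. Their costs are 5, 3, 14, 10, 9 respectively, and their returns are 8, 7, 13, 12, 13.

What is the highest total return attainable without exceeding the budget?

28

Allowing fractional choices, the relaxed optimum would be about 31.6, but projects are indivisible.
Rigel + Lyra + Altair: cost 5 + 3 + 9 = 17 ≤ 20, return 8 + 7 + 13 = 28.
Rigel + Lyra + Sirius: cost 5 + 3 + 10 = 18 ≤ 20, return 8 + 7 + 12 = 27.
Best is Rigel, Lyra, and Altair with total return 28.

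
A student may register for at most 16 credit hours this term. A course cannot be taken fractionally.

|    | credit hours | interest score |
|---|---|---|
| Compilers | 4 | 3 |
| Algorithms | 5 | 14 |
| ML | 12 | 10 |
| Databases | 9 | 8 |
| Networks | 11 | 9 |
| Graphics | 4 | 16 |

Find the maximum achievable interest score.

This is an integer program with binary decision variables.
Allowing fractional choices, the relaxed optimum would be about 36.2, but courses are indivisible.
Compilers + Algorithms + Graphics: credit hours 4 + 5 + 4 = 13 ≤ 16, interest score 3 + 14 + 16 = 33.
ML + Graphics: credit hours 12 + 4 = 16 ≤ 16, interest score 10 + 16 = 26.
Algorithms + Graphics: credit hours 5 + 4 = 9 ≤ 16, interest score 14 + 16 = 30.
Best is Compilers, Algorithms, and Graphics with total interest score 33.

33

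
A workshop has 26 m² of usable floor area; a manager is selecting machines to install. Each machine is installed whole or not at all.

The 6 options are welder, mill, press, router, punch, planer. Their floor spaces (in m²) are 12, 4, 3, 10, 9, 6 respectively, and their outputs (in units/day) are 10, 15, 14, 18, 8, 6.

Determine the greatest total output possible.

55

mill + press + router + punch: floor space 4 + 3 + 10 + 9 = 26 ≤ 26, output 15 + 14 + 18 + 8 = 55.
mill + press + router + planer: floor space 4 + 3 + 10 + 6 = 23 ≤ 26, output 15 + 14 + 18 + 6 = 53.
Best is mill, press, router, and punch with total output 55.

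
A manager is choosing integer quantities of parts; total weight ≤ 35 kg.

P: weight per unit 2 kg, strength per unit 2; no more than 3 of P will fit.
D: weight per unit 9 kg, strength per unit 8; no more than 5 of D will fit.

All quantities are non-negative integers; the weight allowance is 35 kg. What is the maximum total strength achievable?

This is a bounded integer knapsack.
P has the best ratio (2/2); taking only P gives at most 3×2 = 6 (stopped by the supply cap of 3).
Mixing does better — 3×P and 3×D: weight 33 ≤ 35, strength 3·2 + 3·8 = 30.

30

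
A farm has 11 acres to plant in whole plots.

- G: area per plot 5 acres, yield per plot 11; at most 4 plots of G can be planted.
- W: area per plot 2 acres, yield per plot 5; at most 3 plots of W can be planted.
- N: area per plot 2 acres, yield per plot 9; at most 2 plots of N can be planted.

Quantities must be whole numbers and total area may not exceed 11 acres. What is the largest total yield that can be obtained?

34

Take 1×G, 1×W, and 2×N: area 11 ≤ 11, yield 1·11 + 1·5 + 2·9 = 34.
N has the best ratio (9/2) and is taken to its limit of 2; remaining capacity is filled optimally with the others.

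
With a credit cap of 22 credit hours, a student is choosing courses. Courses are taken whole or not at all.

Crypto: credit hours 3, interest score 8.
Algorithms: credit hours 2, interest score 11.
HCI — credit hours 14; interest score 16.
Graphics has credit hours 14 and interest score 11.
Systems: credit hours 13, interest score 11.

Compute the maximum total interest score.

35

This is an integer program with binary decision variables.
Allowing fractional choices, the relaxed optimum would be about 37.5, but courses are indivisible.
Crypto + Algorithms + Systems: credit hours 3 + 2 + 13 = 18 ≤ 22, interest score 8 + 11 + 11 = 30.
Crypto + Algorithms + HCI: credit hours 3 + 2 + 14 = 19 ≤ 22, interest score 8 + 11 + 16 = 35.
Best is Crypto, Algorithms, and HCI with total interest score 35.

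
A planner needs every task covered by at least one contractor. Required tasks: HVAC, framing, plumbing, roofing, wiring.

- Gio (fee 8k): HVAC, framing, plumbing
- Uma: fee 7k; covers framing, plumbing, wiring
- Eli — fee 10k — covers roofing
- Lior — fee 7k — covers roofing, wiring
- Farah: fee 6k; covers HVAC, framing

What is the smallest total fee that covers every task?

The greedy cost-per-new-task heuristic would pick Uma, Farah, and Lior for 20, but a cheaper cover exists.
Choose Gio and Lior: together they cover HVAC, framing, plumbing, roofing, wiring — every task.
Total fee: 8 + 7 = 15.
No cover costs less than 15.

15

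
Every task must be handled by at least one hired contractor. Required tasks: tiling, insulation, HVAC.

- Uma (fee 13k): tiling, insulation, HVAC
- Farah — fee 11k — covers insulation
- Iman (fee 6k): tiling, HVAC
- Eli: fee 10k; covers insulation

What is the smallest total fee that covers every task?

13

This is an integer covering problem.
The greedy cost-per-new-task heuristic would pick Iman and Eli for 16, but a cheaper cover exists.
Uma alone covers tiling, insulation, HVAC — every task.
Total fee: 13.
No cover costs less than 13.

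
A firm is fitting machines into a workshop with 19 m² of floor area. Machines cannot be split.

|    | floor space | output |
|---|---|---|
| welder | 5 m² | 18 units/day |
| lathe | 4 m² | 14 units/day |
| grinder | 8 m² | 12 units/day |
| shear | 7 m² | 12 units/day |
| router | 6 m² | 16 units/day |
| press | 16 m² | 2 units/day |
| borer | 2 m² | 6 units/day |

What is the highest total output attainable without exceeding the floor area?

Allowing fractional choices, the relaxed optimum would be about 57.4, but machines are indivisible.
welder + lathe + shear + borer: floor space 5 + 4 + 7 + 2 = 18 ≤ 19, output 18 + 14 + 12 + 6 = 50.
welder + lathe + grinder + borer: floor space 5 + 4 + 8 + 2 = 19 ≤ 19, output 18 + 14 + 12 + 6 = 50.
welder + lathe + router + borer: floor space 5 + 4 + 6 + 2 = 17 ≤ 19, output 18 + 14 + 16 + 6 = 54.
Best is welder, lathe, router, and borer with total output 54.

54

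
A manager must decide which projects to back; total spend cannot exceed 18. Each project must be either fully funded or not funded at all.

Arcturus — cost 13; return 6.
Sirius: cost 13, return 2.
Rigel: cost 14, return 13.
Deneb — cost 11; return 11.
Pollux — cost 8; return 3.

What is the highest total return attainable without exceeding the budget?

13

This is an integer program with binary decision variables.
Take Rigel: cost 14 ≤ 18, return 13.
No other feasible combination does better.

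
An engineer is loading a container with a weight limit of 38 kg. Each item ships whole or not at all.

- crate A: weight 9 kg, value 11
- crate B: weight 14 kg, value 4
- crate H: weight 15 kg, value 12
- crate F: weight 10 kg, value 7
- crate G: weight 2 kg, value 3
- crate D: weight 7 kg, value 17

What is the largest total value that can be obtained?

Take crate A, crate H, crate G, and crate D: weight 9 + 15 + 2 + 7 = 33 ≤ 38, value 11 + 12 + 3 + 17 = 43.
No other feasible combination does better.

43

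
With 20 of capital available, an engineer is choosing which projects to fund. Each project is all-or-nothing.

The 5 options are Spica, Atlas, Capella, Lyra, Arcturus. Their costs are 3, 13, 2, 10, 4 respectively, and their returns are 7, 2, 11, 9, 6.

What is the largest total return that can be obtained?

33

Allowing fractional choices, the relaxed optimum would be about 33.2, but projects are indivisible.
Capella + Lyra + Arcturus: cost 2 + 10 + 4 = 16 ≤ 20, return 11 + 9 + 6 = 26.
Spica + Capella + Lyra: cost 3 + 2 + 10 = 15 ≤ 20, return 7 + 11 + 9 = 27.
Spica + Capella + Lyra + Arcturus: cost 3 + 2 + 10 + 4 = 19 ≤ 20, return 7 + 11 + 9 + 6 = 33.
Best is Spica, Capella, Lyra, and Arcturus with total return 33.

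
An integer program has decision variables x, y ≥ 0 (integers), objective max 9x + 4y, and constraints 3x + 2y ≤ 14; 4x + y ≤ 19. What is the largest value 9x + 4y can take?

Relaxing integrality, the LP optimum is 42.00 at (x,y) = (4.67, 0), which is not an integer point.
(x,y)=(4,1) is feasible, giving 40.
(x,y)=(4,0) is feasible, giving 36.
(x,y)=(3,2) is feasible, giving 35.
The best lattice point is (4,1), giving 40.

40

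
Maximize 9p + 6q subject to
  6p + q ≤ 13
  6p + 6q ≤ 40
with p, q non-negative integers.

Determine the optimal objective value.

(p,q)=(1,5): 6·1+1·5=11≤13, 6·1+6·5=36≤40, objective 39.
(p,q)=(0,6): 6·0+1·6=6≤13, 6·0+6·6=36≤40, objective 36.
(p,q)=(1,4): 6·1+1·4=10≤13, 6·1+6·4=30≤40, objective 33.
Maximum is 39 at (p,q)=(1,5).

39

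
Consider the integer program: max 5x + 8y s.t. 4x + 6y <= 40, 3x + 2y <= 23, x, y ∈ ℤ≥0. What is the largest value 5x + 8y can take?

Relaxing integrality, the LP optimum is 53.33 at (x,y) = (0, 6.67), which is not an integer point.
(x,y)=(1,6): 4·1+6·6=40≤40, 3·1+2·6=15≤23, objective 53.
(x,y)=(2,5): 4·2+6·5=38≤40, 3·2+2·5=16≤23, objective 50.
(x,y)=(0,6): 4·0+6·6=36≤40, 3·0+2·6=12≤23, objective 48.
No feasible integer point exceeds 53.

53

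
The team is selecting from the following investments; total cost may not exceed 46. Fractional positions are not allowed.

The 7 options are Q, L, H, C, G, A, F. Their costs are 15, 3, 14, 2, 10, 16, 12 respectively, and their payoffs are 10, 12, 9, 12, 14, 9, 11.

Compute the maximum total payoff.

This is an integer program with binary decision variables.
Take Q, L, C, G, and F: cost 15 + 3 + 2 + 10 + 12 = 42 ≤ 46, payoff 10 + 12 + 12 + 14 + 11 = 59.
No other feasible combination does better.

59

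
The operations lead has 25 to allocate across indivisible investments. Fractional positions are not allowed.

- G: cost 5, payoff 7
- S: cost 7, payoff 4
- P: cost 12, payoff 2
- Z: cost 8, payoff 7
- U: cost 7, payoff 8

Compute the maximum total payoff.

22

This is an integer program with binary decision variables.
Take G, Z, and U: cost 5 + 8 + 7 = 20 ≤ 25, payoff 7 + 7 + 8 = 22.
No other feasible combination does better.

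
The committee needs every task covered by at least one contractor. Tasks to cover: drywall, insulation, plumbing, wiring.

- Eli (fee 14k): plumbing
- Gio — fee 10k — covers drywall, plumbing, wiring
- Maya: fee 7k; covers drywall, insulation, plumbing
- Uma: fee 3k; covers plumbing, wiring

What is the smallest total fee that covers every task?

10

Choose Maya and Uma: together they cover drywall, insulation, plumbing, wiring — every task.
Total fee: 7 + 3 = 10.
No cover costs less than 10.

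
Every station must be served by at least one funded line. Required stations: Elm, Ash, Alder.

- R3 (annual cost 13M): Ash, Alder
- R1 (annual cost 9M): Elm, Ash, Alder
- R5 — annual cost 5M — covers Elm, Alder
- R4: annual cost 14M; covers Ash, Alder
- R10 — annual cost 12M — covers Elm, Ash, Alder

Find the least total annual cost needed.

The greedy cost-per-new-station heuristic would pick R5 and R1 for 14, but a cheaper cover exists.
R1 alone covers Elm, Ash, Alder — every station.
Total annual cost: 9.
No cover costs less than 9.

9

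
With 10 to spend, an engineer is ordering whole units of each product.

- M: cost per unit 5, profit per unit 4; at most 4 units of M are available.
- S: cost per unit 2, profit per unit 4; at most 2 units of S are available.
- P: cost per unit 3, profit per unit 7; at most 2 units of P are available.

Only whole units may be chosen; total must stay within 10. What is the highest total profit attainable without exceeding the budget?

22

This is a bounded integer knapsack.
Take 2×S and 2×P: cost 10 ≤ 10, profit 2·4 + 2·7 = 22.
P has the best ratio (7/3) and is taken to its limit of 2; remaining capacity is filled optimally with the others.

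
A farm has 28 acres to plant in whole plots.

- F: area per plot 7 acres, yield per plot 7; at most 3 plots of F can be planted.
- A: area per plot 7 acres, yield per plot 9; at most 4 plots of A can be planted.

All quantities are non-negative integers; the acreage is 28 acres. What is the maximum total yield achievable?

1×F and 3×A: area 28 ≤ 28, yield 1·7 + 3·9 = 34.
4×A: area 28 ≤ 28, yield 4·9 = 36.
Best is 36.

36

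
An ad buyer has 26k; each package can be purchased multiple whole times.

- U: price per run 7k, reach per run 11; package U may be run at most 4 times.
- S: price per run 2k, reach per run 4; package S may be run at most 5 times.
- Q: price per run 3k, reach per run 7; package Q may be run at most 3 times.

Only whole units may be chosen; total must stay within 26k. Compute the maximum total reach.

1×U, 5×S, and 3×Q: price 26 ≤ 26, reach 1·11 + 5·4 + 3·7 = 52.
1×U, 4×S, and 3×Q: price 24 ≤ 26, reach 1·11 + 4·4 + 3·7 = 48.
Best is 52.

52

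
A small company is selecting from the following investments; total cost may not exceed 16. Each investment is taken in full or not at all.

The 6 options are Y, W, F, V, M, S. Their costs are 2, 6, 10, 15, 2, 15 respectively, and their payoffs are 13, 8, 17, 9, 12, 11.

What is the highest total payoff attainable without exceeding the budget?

42

This is an integer program with binary decision variables.
Y + W + M: cost 2 + 6 + 2 = 10 ≤ 16, payoff 13 + 8 + 12 = 33.
Y + F: cost 2 + 10 = 12 ≤ 16, payoff 13 + 17 = 30.
Y + F + M: cost 2 + 10 + 2 = 14 ≤ 16, payoff 13 + 17 + 12 = 42.
Best is Y, F, and M with total payoff 42.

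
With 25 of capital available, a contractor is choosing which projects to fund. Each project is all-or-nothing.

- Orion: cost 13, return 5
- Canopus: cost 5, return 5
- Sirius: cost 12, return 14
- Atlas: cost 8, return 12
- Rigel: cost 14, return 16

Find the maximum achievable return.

This is an integer program with binary decision variables.
Allowing fractional choices, the relaxed optimum would be about 31.7, but projects are indivisible.
Canopus + Sirius + Atlas: cost 5 + 12 + 8 = 25 ≤ 25, return 5 + 14 + 12 = 31.
Atlas + Rigel: cost 8 + 14 = 22 ≤ 25, return 12 + 16 = 28.
Sirius + Atlas: cost 12 + 8 = 20 ≤ 25, return 14 + 12 = 26.
Best is Canopus, Sirius, and Atlas with total return 31.

31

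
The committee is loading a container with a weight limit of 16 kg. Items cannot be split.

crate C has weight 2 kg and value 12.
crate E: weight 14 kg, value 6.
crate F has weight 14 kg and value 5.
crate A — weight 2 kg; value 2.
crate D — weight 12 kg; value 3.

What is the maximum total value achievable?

Allowing fractional choices, the relaxed optimum would be about 19.1, but items are indivisible.
crate C + crate F: weight 2 + 14 = 16 ≤ 16, value 12 + 5 = 17.
crate C + crate E: weight 2 + 14 = 16 ≤ 16, value 12 + 6 = 18.
Best is crate C and crate E with total value 18.

18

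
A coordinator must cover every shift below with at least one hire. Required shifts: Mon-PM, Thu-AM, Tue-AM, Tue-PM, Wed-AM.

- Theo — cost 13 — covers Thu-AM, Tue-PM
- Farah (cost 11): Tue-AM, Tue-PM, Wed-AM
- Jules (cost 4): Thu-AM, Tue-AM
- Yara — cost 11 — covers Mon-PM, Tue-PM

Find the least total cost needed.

26

Choose Farah, Jules, and Yara: together they cover Mon-PM, Thu-AM, Tue-AM, Tue-PM, Wed-AM — every shift.
Total cost: 11 + 4 + 11 = 26.
No cover costs less than 26.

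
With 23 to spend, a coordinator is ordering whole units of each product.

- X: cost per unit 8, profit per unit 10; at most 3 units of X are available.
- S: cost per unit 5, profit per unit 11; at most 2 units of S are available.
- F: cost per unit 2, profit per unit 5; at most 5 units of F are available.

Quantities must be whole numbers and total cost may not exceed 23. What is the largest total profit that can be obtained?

47

This is a bounded integer knapsack.
2×S and 5×F: cost 20 ≤ 23, profit 2·11 + 5·5 = 47.
1×X, 1×S, and 5×F: cost 23 ≤ 23, profit 1·10 + 1·11 + 5·5 = 46.
Best is 47.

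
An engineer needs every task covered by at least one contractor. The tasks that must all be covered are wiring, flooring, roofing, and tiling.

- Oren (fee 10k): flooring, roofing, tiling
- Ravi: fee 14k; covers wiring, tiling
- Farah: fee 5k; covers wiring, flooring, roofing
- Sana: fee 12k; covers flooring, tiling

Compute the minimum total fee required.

Choose Oren and Farah: together they cover wiring, flooring, roofing, tiling — every task.
Total fee: 10 + 5 = 15.
No cover costs less than 15.

15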